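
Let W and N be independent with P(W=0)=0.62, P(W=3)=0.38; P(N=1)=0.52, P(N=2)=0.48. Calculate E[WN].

1.6872

E[WN] = Σ_w Σ_n wn · P(W=w)P(N=n)
 = 0·0.3224 + 0·0.2976 + 3·0.1976 + 6·0.1824
 = 0 + 0 + 0.5928 + 1.0944
 = 1.6872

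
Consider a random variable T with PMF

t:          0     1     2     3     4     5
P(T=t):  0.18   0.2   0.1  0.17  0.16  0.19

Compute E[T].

2.5

E[T] = Σ t·P(T=t)
 = 0·0.18 + 1·0.2 + 2·0.1 + 3·0.17 + 4·0.16 + 5·0.19
 = 0 + 0.2 + 0.2 + 0.51 + 0.64 + 0.95
 = 2.5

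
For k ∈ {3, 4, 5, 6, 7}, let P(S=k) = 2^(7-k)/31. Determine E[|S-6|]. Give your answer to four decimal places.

E[|S-6|] = Σ |s-6|·P(S=s)
 = 3·16/31 + 2·8/31 + 1·4/31 + 0·2/31 + 1·1/31
 = 48/31 + 16/31 + 4/31 + 0 + 1/31
 = 69/31

2.2258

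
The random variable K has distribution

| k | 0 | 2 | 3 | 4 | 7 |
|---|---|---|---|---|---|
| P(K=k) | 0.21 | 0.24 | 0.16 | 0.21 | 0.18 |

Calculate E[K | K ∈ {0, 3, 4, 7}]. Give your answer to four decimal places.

P(K ∈ {0, 3, 4, 7}) = 0.21 + 0.16 + 0.21 + 0.18 = 0.76.
E[K | K ∈ {0, 3, 4, 7}] = [0·0.21 + 3·0.16 + 4·0.21 + 7·0.18] / 0.76
 = 2.58 / 0.76
 = 129/38

3.3947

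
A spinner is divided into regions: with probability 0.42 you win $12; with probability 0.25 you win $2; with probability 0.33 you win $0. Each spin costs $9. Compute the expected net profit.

-3.46

E[payout] = 12·0.42 + 2·0.25 + 0·0.33
 = 5.04 + 0.5 + 0
 = 5.54
Net = 5.54 - 9 = -3.46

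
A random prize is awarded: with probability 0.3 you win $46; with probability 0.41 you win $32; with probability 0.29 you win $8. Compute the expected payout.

E[payout] = 46·0.3 + 32·0.41 + 8·0.29
 = 13.8 + 13.12 + 2.32
 = 29.24

29.24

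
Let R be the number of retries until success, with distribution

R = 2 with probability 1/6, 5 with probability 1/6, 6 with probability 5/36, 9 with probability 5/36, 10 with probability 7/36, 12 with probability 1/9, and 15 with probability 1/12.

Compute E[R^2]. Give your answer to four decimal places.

E[R^2] = Σ r^2·P(R=r)
 = 4·1/6 + 25·1/6 + 36·5/36 + 81·5/36 + 100·7/36 + 144·1/9 + 225·1/12
 = 2/3 + 25/6 + 5 + 45/4 + 175/9 + 16 + 75/4
 = 1355/18

75.2778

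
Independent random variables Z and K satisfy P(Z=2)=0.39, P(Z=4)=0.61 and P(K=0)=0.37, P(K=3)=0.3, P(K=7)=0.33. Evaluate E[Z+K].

E[Z+K] = Σ_z Σ_k (z+k) · P(Z=z)P(K=k)
 = 2·0.1443 + 5·0.117 + 9·0.1287 + 4·0.2257 + 7·0.183 + 11·0.2013
 = 0.2886 + 0.585 + 1.1583 + 0.9028 + 1.281 + 2.2143
 = 6.43

6.43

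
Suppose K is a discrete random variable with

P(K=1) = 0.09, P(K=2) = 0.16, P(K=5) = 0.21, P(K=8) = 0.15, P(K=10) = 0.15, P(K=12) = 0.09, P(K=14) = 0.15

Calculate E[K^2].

E[K^2] = Σ k^2·P(K=k)
 = 1·0.09 + 4·0.16 + 25·0.21 + 64·0.15 + 100·0.15 + 144·0.09 + 196·0.15
 = 0.09 + 0.64 + 5.25 + 9.6 + 15 + 12.96 + 29.4
 = 72.94

72.94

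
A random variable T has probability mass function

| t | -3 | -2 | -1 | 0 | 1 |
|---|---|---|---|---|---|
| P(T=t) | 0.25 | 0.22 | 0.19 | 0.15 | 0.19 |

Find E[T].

-1.19

E[T] = Σ t·P(T=t)
 = (-3)·0.25 + (-2)·0.22 + (-1)·0.19 + 0·0.15 + 1·0.19
 = (-0.75) + (-0.44) + (-0.19) + 0 + 0.19
 = -1.19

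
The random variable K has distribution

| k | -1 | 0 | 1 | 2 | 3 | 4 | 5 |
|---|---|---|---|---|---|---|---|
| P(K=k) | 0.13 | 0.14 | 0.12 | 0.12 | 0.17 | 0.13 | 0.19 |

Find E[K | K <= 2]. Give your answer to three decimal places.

P(K <= 2) = 0.13 + 0.14 + 0.12 + 0.12 = 0.51.
E[K | K <= 2] = [(-1)·0.13 + 0·0.14 + 1·0.12 + 2·0.12] / 0.51
 = 0.23 / 0.51
 = 23/51

0.451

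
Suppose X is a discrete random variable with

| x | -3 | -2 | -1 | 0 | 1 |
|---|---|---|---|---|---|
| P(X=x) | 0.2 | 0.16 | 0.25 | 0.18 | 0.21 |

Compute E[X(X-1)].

3.86

E[X(X-1)] = Σ x(x-1)·P(X=x)
 = 12·0.2 + 6·0.16 + 2·0.25 + 0·0.18 + 0·0.21
 = 2.4 + 0.96 + 0.5 + 0 + 0
 = 3.86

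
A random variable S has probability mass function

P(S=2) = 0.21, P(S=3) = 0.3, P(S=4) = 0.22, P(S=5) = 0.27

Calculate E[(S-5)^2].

3.31

E[(S-5)^2] = Σ (s-5)^2·P(S=s)
 = 9·0.21 + 4·0.3 + 1·0.22 + 0·0.27
 = 1.89 + 1.2 + 0.22 + 0
 = 3.31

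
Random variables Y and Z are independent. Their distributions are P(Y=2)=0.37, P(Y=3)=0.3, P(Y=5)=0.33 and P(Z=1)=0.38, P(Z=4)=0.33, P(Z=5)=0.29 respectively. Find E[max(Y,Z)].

E[max(Y,Z)] = Σ_y Σ_z max(y,z) · P(Y=y)P(Z=z)
 = 2·0.1406 + 4·0.1221 + 5·0.1073 + 3·0.114 + 4·0.099 + 5·0.087 + 5·0.1254 + 5·0.1089 + 5·0.0957
 = 0.2812 + 0.4884 + 0.5365 + 0.342 + 0.396 + 0.435 + 0.627 + 0.5445 + 0.4785
 = 4.1291

4.1291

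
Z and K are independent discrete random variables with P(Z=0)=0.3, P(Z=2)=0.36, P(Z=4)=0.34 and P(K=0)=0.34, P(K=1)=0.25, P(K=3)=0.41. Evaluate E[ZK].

E[ZK] = Σ_z Σ_k zk · P(Z=z)P(K=k)
 = 0·0.102 + 0·0.075 + 0·0.123 + 0·0.1224 + 2·0.09 + 6·0.1476 + 0·0.1156 + 4·0.085 + 12·0.1394
 = 0 + 0 + 0 + 0 + 0.18 + 0.8856 + 0 + 0.34 + 1.6728
 = 3.0784

3.0784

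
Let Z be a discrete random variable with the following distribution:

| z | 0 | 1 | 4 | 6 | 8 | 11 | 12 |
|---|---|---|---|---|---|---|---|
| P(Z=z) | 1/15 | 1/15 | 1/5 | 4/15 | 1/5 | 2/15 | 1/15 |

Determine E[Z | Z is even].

P(Z is even) = 1/15 + 1/5 + 4/15 + 1/5 + 1/15 = 4/5.
E[Z | Z is even] = [0·1/15 + 4·1/5 + 6·4/15 + 8·1/5 + 12·1/15] / (4/5)
 = 24/5 / (4/5)
 = 6

6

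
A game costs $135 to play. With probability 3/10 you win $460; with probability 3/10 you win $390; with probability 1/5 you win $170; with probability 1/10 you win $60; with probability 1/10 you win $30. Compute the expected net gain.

163

E[payout] = 460·3/10 + 390·3/10 + 170·1/5 + 60·1/10 + 30·1/10
 = 138 + 117 + 34 + 6 + 3
 = 298
Net = 298 - 135 = 163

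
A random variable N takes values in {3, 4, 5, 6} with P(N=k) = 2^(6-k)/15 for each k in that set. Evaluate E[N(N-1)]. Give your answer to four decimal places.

E[N(N-1)] = Σ n(n-1)·P(N=n)
 = 6·8/15 + 12·4/15 + 20·2/15 + 30·1/15
 = 16/5 + 16/5 + 8/3 + 2
 = 166/15

11.0667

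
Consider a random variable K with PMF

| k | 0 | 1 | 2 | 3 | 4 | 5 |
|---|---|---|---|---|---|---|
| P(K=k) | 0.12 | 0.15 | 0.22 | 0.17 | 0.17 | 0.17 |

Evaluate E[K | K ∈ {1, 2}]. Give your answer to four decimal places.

1.5946

P(K ∈ {1, 2}) = 0.15 + 0.22 = 0.37.
E[K | K ∈ {1, 2}] = [1·0.15 + 2·0.22] / 0.37
 = 0.59 / 0.37
 = 59/37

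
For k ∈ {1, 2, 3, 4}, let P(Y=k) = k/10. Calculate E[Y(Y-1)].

7

E[Y(Y-1)] = Σ y(y-1)·P(Y=y)
 = 0·1/10 + 2·1/5 + 6·3/10 + 12·2/5
 = 0 + 2/5 + 9/5 + 24/5
 = 7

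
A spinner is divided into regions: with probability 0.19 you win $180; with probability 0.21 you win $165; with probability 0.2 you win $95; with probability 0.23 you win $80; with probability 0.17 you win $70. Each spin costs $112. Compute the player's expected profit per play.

E[payout] = 180·0.19 + 165·0.21 + 95·0.2 + 80·0.23 + 70·0.17
 = 34.2 + 34.65 + 19 + 18.4 + 11.9
 = 118.15
Net = 118.15 - 112 = 6.15

6.15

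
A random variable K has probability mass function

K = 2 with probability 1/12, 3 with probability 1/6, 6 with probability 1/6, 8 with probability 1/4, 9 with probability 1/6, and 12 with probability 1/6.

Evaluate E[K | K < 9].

5.5

P(K < 9) = 1/12 + 1/6 + 1/6 + 1/4 = 2/3.
E[K | K < 9] = [2·1/12 + 3·1/6 + 6·1/6 + 8·1/4] / (2/3)
 = 11/3 / (2/3)
 = 11/2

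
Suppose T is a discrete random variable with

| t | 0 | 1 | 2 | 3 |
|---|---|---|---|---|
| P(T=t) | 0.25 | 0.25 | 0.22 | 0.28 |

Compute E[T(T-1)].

2.12

E[T(T-1)] = Σ t(t-1)·P(T=t)
 = 0·0.25 + 0·0.25 + 2·0.22 + 6·0.28
 = 0 + 0 + 0.44 + 1.68
 = 2.12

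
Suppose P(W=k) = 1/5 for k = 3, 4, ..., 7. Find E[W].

E[W] = Σ w·P(W=w)
 = 3·1/5 + 4·1/5 + 5·1/5 + 6·1/5 + 7·1/5
 = 3/5 + 4/5 + 1 + 6/5 + 7/5
 = 5

5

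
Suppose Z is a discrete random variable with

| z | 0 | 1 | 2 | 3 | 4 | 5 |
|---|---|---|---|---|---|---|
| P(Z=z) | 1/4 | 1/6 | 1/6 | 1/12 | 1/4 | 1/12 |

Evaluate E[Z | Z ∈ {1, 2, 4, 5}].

P(Z ∈ {1, 2, 4, 5}) = 1/6 + 1/6 + 1/4 + 1/12 = 2/3.
E[Z | Z ∈ {1, 2, 4, 5}] = [1·1/6 + 2·1/6 + 4·1/4 + 5·1/12] / (2/3)
 = 23/12 / (2/3)
 = 23/8

2.875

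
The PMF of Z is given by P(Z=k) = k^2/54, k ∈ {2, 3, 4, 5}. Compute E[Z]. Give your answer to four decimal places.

4.1481

E[Z] = Σ z·P(Z=z)
 = 2·2/27 + 3·1/6 + 4·8/27 + 5·25/54
 = 4/27 + 1/2 + 32/27 + 125/54
 = 112/27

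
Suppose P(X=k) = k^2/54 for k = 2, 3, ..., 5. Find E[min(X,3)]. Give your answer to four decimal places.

2.9259

E[min(X,3)] = Σ min(x,3)·P(X=x)
 = 2·2/27 + 3·1/6 + 3·8/27 + 3·25/54
 = 4/27 + 1/2 + 8/9 + 25/18
 = 79/27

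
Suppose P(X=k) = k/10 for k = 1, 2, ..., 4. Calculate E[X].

E[X] = Σ x·P(X=x)
 = 1·1/10 + 2·1/5 + 3·3/10 + 4·2/5
 = 1/10 + 2/5 + 9/10 + 8/5
 = 3

3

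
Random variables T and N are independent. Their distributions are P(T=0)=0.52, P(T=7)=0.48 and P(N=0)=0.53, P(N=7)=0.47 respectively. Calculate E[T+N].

E[T+N] = Σ_t Σ_n (t+n) · P(T=t)P(N=n)
 = 0·0.2756 + 7·0.2444 + 7·0.2544 + 14·0.2256
 = 0 + 1.7108 + 1.7808 + 3.1584
 = 6.65

6.65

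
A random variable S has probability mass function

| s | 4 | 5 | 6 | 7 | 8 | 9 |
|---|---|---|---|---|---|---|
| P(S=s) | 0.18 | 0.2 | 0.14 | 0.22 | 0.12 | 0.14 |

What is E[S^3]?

305.72

E[S^3] = Σ s^3·P(S=s)
 = 64·0.18 + 125·0.2 + 216·0.14 + 343·0.22 + 512·0.12 + 729·0.14
 = 11.52 + 25 + 30.24 + 75.46 + 61.44 + 102.06
 = 305.72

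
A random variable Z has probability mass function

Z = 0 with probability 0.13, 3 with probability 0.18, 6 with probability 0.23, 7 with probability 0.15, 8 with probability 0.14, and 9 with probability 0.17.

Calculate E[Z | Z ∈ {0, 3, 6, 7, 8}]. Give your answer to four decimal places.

4.9277

P(Z ∈ {0, 3, 6, 7, 8}) = 0.13 + 0.18 + 0.23 + 0.15 + 0.14 = 0.83.
E[Z | Z ∈ {0, 3, 6, 7, 8}] = [0·0.13 + 3·0.18 + 6·0.23 + 7·0.15 + 8·0.14] / 0.83
 = 4.09 / 0.83
 = 409/83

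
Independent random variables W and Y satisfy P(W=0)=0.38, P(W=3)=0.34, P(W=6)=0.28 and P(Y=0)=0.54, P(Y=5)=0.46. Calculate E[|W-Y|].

E[|W-Y|] = Σ_w Σ_y |w-y| · P(W=w)P(Y=y)
 = 0·0.2052 + 5·0.1748 + 3·0.1836 + 2·0.1564 + 6·0.1512 + 1·0.1288
 = 0 + 0.874 + 0.5508 + 0.3128 + 0.9072 + 0.1288
 = 2.7736

2.7736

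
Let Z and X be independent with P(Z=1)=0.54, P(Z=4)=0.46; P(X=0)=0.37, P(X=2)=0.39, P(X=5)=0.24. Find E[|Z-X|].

2.0788

E[|Z-X|] = Σ_z Σ_x |z-x| · P(Z=z)P(X=x)
 = 1·0.1998 + 1·0.2106 + 4·0.1296 + 4·0.1702 + 2·0.1794 + 1·0.1104
 = 0.1998 + 0.2106 + 0.5184 + 0.6808 + 0.3588 + 0.1104
 = 2.0788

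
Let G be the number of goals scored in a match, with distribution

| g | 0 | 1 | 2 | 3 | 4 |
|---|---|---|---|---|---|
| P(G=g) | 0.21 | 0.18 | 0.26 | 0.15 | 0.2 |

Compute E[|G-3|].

E[|G-3|] = Σ |g-3|·P(G=g)
 = 3·0.21 + 2·0.18 + 1·0.26 + 0·0.15 + 1·0.2
 = 0.63 + 0.36 + 0.26 + 0 + 0.2
 = 1.45

1.45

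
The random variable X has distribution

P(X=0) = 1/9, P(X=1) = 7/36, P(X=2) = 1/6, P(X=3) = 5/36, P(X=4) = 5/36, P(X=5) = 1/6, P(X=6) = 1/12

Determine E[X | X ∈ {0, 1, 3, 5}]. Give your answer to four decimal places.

2.3636

P(X ∈ {0, 1, 3, 5}) = 1/9 + 7/36 + 5/36 + 1/6 = 11/18.
E[X | X ∈ {0, 1, 3, 5}] = [0·1/9 + 1·7/36 + 3·5/36 + 5·1/6] / (11/18)
 = 13/9 / (11/18)
 = 26/11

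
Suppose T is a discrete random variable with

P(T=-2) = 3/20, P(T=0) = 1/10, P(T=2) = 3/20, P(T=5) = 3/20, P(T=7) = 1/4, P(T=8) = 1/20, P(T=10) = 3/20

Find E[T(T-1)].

31

E[T(T-1)] = Σ t(t-1)·P(T=t)
 = 6·3/20 + 0·1/10 + 2·3/20 + 20·3/20 + 42·1/4 + 56·1/20 + 90·3/20
 = 9/10 + 0 + 3/10 + 3 + 21/2 + 14/5 + 27/2
 = 31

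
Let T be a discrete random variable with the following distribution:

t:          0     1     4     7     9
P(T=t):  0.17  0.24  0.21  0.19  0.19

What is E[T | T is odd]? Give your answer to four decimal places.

P(T is odd) = 0.24 + 0.19 + 0.19 = 0.62.
E[T | T is odd] = [1·0.24 + 7·0.19 + 9·0.19] / 0.62
 = 3.28 / 0.62
 = 164/31

5.2903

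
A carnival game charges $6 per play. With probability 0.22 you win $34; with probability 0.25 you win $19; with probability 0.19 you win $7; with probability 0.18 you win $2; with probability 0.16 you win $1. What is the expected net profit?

8.08

E[payout] = 34·0.22 + 19·0.25 + 7·0.19 + 2·0.18 + 1·0.16
 = 7.48 + 4.75 + 1.33 + 0.36 + 0.16
 = 14.08
Net = 14.08 - 6 = 8.08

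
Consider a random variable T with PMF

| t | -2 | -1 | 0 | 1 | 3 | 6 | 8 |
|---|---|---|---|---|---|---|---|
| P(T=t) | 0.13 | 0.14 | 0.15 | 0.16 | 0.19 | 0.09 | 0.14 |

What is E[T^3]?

95.23

E[T^3] = Σ t^3·P(T=t)
 = (-8)·0.13 + (-1)·0.14 + 0·0.15 + 1·0.16 + 27·0.19 + 216·0.09 + 512·0.14
 = (-1.04) + (-0.14) + 0 + 0.16 + 5.13 + 19.44 + 71.68
 = 95.23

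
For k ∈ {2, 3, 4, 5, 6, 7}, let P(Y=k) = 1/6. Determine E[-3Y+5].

E[-3Y+5] = Σ (-3y+5)·P(Y=y)
 = (-1)·1/6 + (-4)·1/6 + (-7)·1/6 + (-10)·1/6 + (-13)·1/6 + (-16)·1/6
 = (-1/6) + (-2/3) + (-7/6) + (-5/3) + (-13/6) + (-8/3)
 = -17/2

-8.5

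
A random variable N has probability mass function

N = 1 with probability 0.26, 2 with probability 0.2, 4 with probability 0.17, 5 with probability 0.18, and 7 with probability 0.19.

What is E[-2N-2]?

E[-2N-2] = Σ (-2n-2)·P(N=n)
 = (-4)·0.26 + (-6)·0.2 + (-10)·0.17 + (-12)·0.18 + (-16)·0.19
 = (-1.04) + (-1.2) + (-1.7) + (-2.16) + (-3.04)
 = -9.14

-9.14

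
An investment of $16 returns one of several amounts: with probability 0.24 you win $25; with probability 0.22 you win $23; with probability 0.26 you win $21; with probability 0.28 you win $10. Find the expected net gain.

E[payout] = 25·0.24 + 23·0.22 + 21·0.26 + 10·0.28
 = 6 + 5.06 + 5.46 + 2.8
 = 19.32
Net = 19.32 - 16 = 3.32

3.32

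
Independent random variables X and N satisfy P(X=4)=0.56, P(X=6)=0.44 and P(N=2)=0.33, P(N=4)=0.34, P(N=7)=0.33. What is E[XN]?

21.1304

E[XN] = Σ_x Σ_n xn · P(X=x)P(N=n)
 = 8·0.1848 + 16·0.1904 + 28·0.1848 + 12·0.1452 + 24·0.1496 + 42·0.1452
 = 1.4784 + 3.0464 + 5.1744 + 1.7424 + 3.5904 + 6.0984
 = 21.1304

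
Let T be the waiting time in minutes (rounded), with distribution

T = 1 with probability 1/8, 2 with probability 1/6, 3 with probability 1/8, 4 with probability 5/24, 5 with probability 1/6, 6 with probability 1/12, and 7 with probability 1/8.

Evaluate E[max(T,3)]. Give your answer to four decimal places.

E[max(T,3)] = Σ max(t,3)·P(T=t)
 = 3·1/8 + 3·1/6 + 3·1/8 + 4·5/24 + 5·1/6 + 6·1/12 + 7·1/8
 = 3/8 + 1/2 + 3/8 + 5/6 + 5/6 + 1/2 + 7/8
 = 103/24

4.2917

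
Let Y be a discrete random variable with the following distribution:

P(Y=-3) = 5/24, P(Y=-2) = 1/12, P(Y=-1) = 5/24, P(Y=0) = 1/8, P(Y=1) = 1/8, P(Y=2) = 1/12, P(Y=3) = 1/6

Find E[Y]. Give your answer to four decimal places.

E[Y] = Σ y·P(Y=y)
 = (-3)·5/24 + (-2)·1/12 + (-1)·5/24 + 0·1/8 + 1·1/8 + 2·1/12 + 3·1/6
 = (-5/8) + (-1/6) + (-5/24) + 0 + 1/8 + 1/6 + 1/2
 = -5/24

-0.2083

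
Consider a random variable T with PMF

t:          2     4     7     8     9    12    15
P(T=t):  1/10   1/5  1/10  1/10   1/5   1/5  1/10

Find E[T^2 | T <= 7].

21.25

P(T <= 7) = 1/10 + 1/5 + 1/10 = 2/5.
E[T^2 | T <= 7] = [4·1/10 + 16·1/5 + 49·1/10] / (2/5)
 = 17/2 / (2/5)
 = 85/4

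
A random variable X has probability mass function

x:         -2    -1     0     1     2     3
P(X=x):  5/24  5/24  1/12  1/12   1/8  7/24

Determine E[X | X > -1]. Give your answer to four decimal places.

P(X > -1) = 1/12 + 1/12 + 1/8 + 7/24 = 7/12.
E[X | X > -1] = [0·1/12 + 1·1/12 + 2·1/8 + 3·7/24] / (7/12)
 = 29/24 / (7/12)
 = 29/14

2.0714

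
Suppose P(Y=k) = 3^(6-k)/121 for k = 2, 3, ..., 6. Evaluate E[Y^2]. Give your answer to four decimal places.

E[Y^2] = Σ y^2·P(Y=y)
 = 4·81/121 + 9·27/121 + 16·9/121 + 25·3/121 + 36·1/121
 = 324/121 + 243/121 + 144/121 + 75/121 + 36/121
 = 822/121

6.7934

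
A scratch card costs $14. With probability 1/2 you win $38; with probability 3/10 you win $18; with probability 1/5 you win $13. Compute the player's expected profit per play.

13

E[payout] = 38·1/2 + 18·3/10 + 13·1/5
 = 19 + 27/5 + 13/5
 = 27
Net = 27 - 14 = 13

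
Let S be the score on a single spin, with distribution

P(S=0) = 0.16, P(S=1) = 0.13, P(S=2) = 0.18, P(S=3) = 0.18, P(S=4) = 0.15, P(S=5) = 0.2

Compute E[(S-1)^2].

E[(S-1)^2] = Σ (s-1)^2·P(S=s)
 = 1·0.16 + 0·0.13 + 1·0.18 + 4·0.18 + 9·0.15 + 16·0.2
 = 0.16 + 0 + 0.18 + 0.72 + 1.35 + 3.2
 = 5.61

5.61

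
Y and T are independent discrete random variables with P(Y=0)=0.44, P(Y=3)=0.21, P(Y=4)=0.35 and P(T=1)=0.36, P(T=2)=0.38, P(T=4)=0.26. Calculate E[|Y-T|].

E[|Y-T|] = Σ_y Σ_t |y-t| · P(Y=y)P(T=t)
 = 1·0.1584 + 2·0.1672 + 4·0.1144 + 2·0.0756 + 1·0.0798 + 1·0.0546 + 3·0.126 + 2·0.133 + 0·0.091
 = 0.1584 + 0.3344 + 0.4576 + 0.1512 + 0.0798 + 0.0546 + 0.378 + 0.266 + 0
 = 1.88

1.88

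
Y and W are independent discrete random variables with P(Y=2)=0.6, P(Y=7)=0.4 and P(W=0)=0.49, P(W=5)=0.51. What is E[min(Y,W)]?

E[min(Y,W)] = Σ_y Σ_w min(y,w) · P(Y=y)P(W=w)
 = 0·0.294 + 2·0.306 + 0·0.196 + 5·0.204
 = 0 + 0.612 + 0 + 1.02
 = 1.632

1.632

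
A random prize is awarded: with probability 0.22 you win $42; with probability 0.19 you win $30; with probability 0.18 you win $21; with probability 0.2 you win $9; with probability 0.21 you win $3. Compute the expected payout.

E[payout] = 42·0.22 + 30·0.19 + 21·0.18 + 9·0.2 + 3·0.21
 = 9.24 + 5.7 + 3.78 + 1.8 + 0.63
 = 21.15

21.15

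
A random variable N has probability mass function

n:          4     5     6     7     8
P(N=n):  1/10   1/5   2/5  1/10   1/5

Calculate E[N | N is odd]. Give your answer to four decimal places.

5.6667

P(N is odd) = 1/5 + 1/10 = 3/10.
E[N | N is odd] = [5·1/5 + 7·1/10] / (3/10)
 = 17/10 / (3/10)
 = 17/3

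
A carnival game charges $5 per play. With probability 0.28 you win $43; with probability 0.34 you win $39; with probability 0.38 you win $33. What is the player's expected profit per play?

32.84

E[payout] = 43·0.28 + 39·0.34 + 33·0.38
 = 12.04 + 13.26 + 12.54
 = 37.84
Net = 37.84 - 5 = 32.84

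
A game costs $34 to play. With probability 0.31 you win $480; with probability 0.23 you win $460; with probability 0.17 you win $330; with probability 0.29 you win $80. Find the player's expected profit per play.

299.9

E[payout] = 480·0.31 + 460·0.23 + 330·0.17 + 80·0.29
 = 148.8 + 105.8 + 56.1 + 23.2
 = 333.9
Net = 333.9 - 34 = 299.9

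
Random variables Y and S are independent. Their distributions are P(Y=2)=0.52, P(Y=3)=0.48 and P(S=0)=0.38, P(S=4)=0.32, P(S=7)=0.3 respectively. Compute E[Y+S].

E[Y+S] = Σ_y Σ_s (y+s) · P(Y=y)P(S=s)
 = 2·0.1976 + 6·0.1664 + 9·0.156 + 3·0.1824 + 7·0.1536 + 10·0.144
 = 0.3952 + 0.9984 + 1.404 + 0.5472 + 1.0752 + 1.44
 = 5.86

5.86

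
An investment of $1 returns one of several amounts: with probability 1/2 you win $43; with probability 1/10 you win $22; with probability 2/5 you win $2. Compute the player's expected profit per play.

23.5

E[payout] = 43·1/2 + 22·1/10 + 2·2/5
 = 43/2 + 11/5 + 4/5
 = 49/2
Net = 49/2 - 1 = 47/2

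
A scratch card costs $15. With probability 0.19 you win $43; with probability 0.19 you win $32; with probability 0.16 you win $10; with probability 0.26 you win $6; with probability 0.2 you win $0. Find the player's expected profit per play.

2.41

E[payout] = 43·0.19 + 32·0.19 + 10·0.16 + 6·0.26 + 0·0.2
 = 8.17 + 6.08 + 1.6 + 1.56 + 0
 = 17.41
Net = 17.41 - 15 = 2.41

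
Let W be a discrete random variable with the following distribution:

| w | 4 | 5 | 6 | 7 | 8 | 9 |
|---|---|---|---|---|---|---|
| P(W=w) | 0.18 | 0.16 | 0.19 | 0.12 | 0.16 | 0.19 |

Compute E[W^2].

E[W^2] = Σ w^2·P(W=w)
 = 16·0.18 + 25·0.16 + 36·0.19 + 49·0.12 + 64·0.16 + 81·0.19
 = 2.88 + 4 + 6.84 + 5.88 + 10.24 + 15.39
 = 45.23

45.23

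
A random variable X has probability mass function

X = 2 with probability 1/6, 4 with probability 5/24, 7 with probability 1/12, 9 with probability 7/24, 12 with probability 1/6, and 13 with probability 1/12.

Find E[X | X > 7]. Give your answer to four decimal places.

10.5385

P(X > 7) = 7/24 + 1/6 + 1/12 = 13/24.
E[X | X > 7] = [9·7/24 + 12·1/6 + 13·1/12] / (13/24)
 = 137/24 / (13/24)
 = 137/13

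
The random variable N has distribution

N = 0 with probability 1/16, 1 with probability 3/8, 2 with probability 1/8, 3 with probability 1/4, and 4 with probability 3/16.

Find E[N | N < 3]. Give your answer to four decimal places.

1.1111

P(N < 3) = 1/16 + 3/8 + 1/8 = 9/16.
E[N | N < 3] = [0·1/16 + 1·3/8 + 2·1/8] / (9/16)
 = 5/8 / (9/16)
 = 10/9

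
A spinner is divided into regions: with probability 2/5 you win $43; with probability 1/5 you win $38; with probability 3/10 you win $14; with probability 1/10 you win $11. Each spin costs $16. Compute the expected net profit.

14.1

E[payout] = 43·2/5 + 38·1/5 + 14·3/10 + 11·1/10
 = 86/5 + 38/5 + 21/5 + 11/10
 = 301/10
Net = 301/10 - 16 = 141/10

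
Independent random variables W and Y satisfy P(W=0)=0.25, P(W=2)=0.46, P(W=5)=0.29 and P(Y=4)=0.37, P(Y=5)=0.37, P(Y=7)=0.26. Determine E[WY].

12.2055

E[WY] = Σ_w Σ_y wy · P(W=w)P(Y=y)
 = 0·0.0925 + 0·0.0925 + 0·0.065 + 8·0.1702 + 10·0.1702 + 14·0.1196 + 20·0.1073 + 25·0.1073 + 35·0.0754
 = 0 + 0 + 0 + 1.3616 + 1.702 + 1.6744 + 2.146 + 2.6825 + 2.639
 = 12.2055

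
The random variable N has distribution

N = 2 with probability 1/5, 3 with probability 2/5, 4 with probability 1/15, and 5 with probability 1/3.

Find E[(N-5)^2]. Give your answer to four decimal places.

E[(N-5)^2] = Σ (n-5)^2·P(N=n)
 = 9·1/5 + 4·2/5 + 1·1/15 + 0·1/3
 = 9/5 + 8/5 + 1/15 + 0
 = 52/15

3.4667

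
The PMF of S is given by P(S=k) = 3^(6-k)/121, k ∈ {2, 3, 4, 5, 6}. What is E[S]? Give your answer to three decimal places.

2.479

E[S] = Σ s·P(S=s)
 = 2·81/121 + 3·27/121 + 4·9/121 + 5·3/121 + 6·1/121
 = 162/121 + 81/121 + 36/121 + 15/121 + 6/121
 = 300/121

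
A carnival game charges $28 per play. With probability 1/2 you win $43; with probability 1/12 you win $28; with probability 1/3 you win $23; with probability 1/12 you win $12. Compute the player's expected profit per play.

4.5

E[payout] = 43·1/2 + 28·1/12 + 23·1/3 + 12·1/12
 = 43/2 + 7/3 + 23/3 + 1
 = 65/2
Net = 65/2 - 28 = 9/2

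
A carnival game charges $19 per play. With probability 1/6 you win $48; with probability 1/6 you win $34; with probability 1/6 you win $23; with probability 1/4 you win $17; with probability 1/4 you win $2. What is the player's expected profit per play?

E[payout] = 48·1/6 + 34·1/6 + 23·1/6 + 17·1/4 + 2·1/4
 = 8 + 17/3 + 23/6 + 17/4 + 1/2
 = 89/4
Net = 89/4 - 19 = 13/4

3.25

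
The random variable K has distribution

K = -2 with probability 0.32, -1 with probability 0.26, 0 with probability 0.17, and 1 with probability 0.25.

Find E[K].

-0.65

E[K] = Σ k·P(K=k)
 = (-2)·0.32 + (-1)·0.26 + 0·0.17 + 1·0.25
 = (-0.64) + (-0.26) + 0 + 0.25
 = -0.65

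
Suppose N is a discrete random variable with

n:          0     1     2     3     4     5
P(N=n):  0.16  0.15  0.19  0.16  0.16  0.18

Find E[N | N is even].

P(N is even) = 0.16 + 0.19 + 0.16 = 0.51.
E[N | N is even] = [0·0.16 + 2·0.19 + 4·0.16] / 0.51
 = 1.02 / 0.51
 = 2

2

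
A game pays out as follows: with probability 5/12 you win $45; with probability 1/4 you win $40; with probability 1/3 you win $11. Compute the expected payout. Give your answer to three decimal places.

32.417

E[payout] = 45·5/12 + 40·1/4 + 11·1/3
 = 75/4 + 10 + 11/3
 = 389/12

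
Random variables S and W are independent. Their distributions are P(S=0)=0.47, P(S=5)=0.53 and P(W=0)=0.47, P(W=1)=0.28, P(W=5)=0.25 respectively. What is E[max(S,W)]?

E[max(S,W)] = Σ_s Σ_w max(s,w) · P(S=s)P(W=w)
 = 0·0.2209 + 1·0.1316 + 5·0.1175 + 5·0.2491 + 5·0.1484 + 5·0.1325
 = 0 + 0.1316 + 0.5875 + 1.2455 + 0.742 + 0.6625
 = 3.3691

3.3691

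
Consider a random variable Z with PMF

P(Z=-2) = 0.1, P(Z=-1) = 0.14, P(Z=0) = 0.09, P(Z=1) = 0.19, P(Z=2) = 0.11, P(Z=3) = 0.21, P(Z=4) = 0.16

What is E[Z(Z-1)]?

4.28

E[Z(Z-1)] = Σ z(z-1)·P(Z=z)
 = 6·0.1 + 2·0.14 + 0·0.09 + 0·0.19 + 2·0.11 + 6·0.21 + 12·0.16
 = 0.6 + 0.28 + 0 + 0 + 0.22 + 1.26 + 1.92
 = 4.28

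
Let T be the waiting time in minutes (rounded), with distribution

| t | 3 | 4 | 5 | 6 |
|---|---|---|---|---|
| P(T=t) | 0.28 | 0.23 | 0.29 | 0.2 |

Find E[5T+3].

E[5T+3] = Σ (5t+3)·P(T=t)
 = 18·0.28 + 23·0.23 + 28·0.29 + 33·0.2
 = 5.04 + 5.29 + 8.12 + 6.6
 = 25.05

25.05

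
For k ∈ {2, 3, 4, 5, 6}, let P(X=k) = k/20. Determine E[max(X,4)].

4.85

E[max(X,4)] = Σ max(x,4)·P(X=x)
 = 4·1/10 + 4·3/20 + 4·1/5 + 5·1/4 + 6·3/10
 = 2/5 + 3/5 + 4/5 + 5/4 + 9/5
 = 97/20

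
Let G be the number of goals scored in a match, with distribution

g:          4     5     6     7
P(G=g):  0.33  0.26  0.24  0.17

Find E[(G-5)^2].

E[(G-5)^2] = Σ (g-5)^2·P(G=g)
 = 1·0.33 + 0·0.26 + 1·0.24 + 4·0.17
 = 0.33 + 0 + 0.24 + 0.68
 = 1.25

1.25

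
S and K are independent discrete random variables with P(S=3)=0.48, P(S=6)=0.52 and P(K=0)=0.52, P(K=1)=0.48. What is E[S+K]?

5.04

E[S+K] = Σ_s Σ_k (s+k) · P(S=s)P(K=k)
 = 3·0.2496 + 4·0.2304 + 6·0.2704 + 7·0.2496
 = 0.7488 + 0.9216 + 1.6224 + 1.7472
 = 5.04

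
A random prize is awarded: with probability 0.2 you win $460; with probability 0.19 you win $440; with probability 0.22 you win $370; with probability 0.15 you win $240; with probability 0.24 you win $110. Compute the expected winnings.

319.4

E[payout] = 460·0.2 + 440·0.19 + 370·0.22 + 240·0.15 + 110·0.24
 = 92 + 83.6 + 81.4 + 36 + 26.4
 = 319.4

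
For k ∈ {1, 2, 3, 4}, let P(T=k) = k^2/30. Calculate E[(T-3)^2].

0.8

E[(T-3)^2] = Σ (t-3)^2·P(T=t)
 = 4·1/30 + 1·2/15 + 0·3/10 + 1·8/15
 = 2/15 + 2/15 + 0 + 8/15
 = 4/5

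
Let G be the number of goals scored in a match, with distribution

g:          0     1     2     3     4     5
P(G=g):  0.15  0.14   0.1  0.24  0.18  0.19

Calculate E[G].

E[G] = Σ g·P(G=g)
 = 0·0.15 + 1·0.14 + 2·0.1 + 3·0.24 + 4·0.18 + 5·0.19
 = 0 + 0.14 + 0.2 + 0.72 + 0.72 + 0.95
 = 2.73

2.73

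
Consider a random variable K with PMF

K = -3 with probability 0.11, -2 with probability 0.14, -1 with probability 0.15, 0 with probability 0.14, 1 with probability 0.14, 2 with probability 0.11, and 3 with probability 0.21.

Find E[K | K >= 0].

P(K >= 0) = 0.14 + 0.14 + 0.11 + 0.21 = 0.6.
E[K | K >= 0] = [0·0.14 + 1·0.14 + 2·0.11 + 3·0.21] / 0.6
 = 0.99 / 0.6
 = 33/20

1.65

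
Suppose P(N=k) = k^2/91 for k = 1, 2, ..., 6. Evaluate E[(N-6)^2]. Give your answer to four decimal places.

E[(N-6)^2] = Σ (n-6)^2·P(N=n)
 = 25·1/91 + 16·4/91 + 9·9/91 + 4·16/91 + 1·25/91 + 0·36/91
 = 25/91 + 64/91 + 81/91 + 64/91 + 25/91 + 0
 = 37/13

2.8462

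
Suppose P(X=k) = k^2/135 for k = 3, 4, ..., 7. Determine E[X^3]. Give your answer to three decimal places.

214.630

E[X^3] = Σ x^3·P(X=x)
 = 27·1/15 + 64·16/135 + 125·5/27 + 216·4/15 + 343·49/135
 = 9/5 + 1024/135 + 625/27 + 288/5 + 16807/135
 = 5795/27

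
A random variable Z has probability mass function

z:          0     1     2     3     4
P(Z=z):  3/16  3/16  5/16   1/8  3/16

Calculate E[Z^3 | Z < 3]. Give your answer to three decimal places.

P(Z < 3) = 3/16 + 3/16 + 5/16 = 11/16.
E[Z^3 | Z < 3] = [0·3/16 + 1·3/16 + 8·5/16] / (11/16)
 = 43/16 / (11/16)
 = 43/11

3.909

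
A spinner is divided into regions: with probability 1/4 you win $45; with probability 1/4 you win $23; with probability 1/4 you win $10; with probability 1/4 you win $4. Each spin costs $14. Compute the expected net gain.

6.5

E[payout] = 45·1/4 + 23·1/4 + 10·1/4 + 4·1/4
 = 45/4 + 23/4 + 5/2 + 1
 = 41/2
Net = 41/2 - 14 = 13/2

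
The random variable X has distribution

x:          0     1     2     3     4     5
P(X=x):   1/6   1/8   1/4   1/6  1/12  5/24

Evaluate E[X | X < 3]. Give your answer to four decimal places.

1.1538

P(X < 3) = 1/6 + 1/8 + 1/4 = 13/24.
E[X | X < 3] = [0·1/6 + 1·1/8 + 2·1/4] / (13/24)
 = 5/8 / (13/24)
 = 15/13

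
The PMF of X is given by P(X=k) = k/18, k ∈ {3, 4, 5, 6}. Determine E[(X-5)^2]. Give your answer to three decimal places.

1.222

E[(X-5)^2] = Σ (x-5)^2·P(X=x)
 = 4·1/6 + 1·2/9 + 0·5/18 + 1·1/3
 = 2/3 + 2/9 + 0 + 1/3
 = 11/9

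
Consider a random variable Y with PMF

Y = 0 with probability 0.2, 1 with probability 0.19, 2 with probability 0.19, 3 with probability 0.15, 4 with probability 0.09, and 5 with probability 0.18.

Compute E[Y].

2.28

E[Y] = Σ y·P(Y=y)
 = 0·0.2 + 1·0.19 + 2·0.19 + 3·0.15 + 4·0.09 + 5·0.18
 = 0 + 0.19 + 0.38 + 0.45 + 0.36 + 0.9
 = 2.28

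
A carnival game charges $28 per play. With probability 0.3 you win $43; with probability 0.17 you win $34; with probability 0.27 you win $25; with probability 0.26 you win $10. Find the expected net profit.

E[payout] = 43·0.3 + 34·0.17 + 25·0.27 + 10·0.26
 = 12.9 + 5.78 + 6.75 + 2.6
 = 28.03
Net = 28.03 - 28 = 0.03

0.03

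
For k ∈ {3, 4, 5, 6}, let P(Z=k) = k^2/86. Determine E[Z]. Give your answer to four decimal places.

E[Z] = Σ z·P(Z=z)
 = 3·9/86 + 4·8/43 + 5·25/86 + 6·18/43
 = 27/86 + 32/43 + 125/86 + 108/43
 = 216/43

5.0233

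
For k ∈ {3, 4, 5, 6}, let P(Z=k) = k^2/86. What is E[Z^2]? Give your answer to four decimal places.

E[Z^2] = Σ z^2·P(Z=z)
 = 9·9/86 + 16·8/43 + 25·25/86 + 36·18/43
 = 81/86 + 128/43 + 625/86 + 648/43
 = 1129/43

26.2558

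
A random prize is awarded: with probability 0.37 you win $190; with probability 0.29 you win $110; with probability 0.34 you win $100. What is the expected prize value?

E[payout] = 190·0.37 + 110·0.29 + 100·0.34
 = 70.3 + 31.9 + 34
 = 136.2

136.2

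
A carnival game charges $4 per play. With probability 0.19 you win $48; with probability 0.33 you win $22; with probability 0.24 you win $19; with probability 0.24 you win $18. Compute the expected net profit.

E[payout] = 48·0.19 + 22·0.33 + 19·0.24 + 18·0.24
 = 9.12 + 7.26 + 4.56 + 4.32
 = 25.26
Net = 25.26 - 4 = 21.26

21.26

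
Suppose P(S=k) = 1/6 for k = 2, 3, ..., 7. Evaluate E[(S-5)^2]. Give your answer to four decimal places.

E[(S-5)^2] = Σ (s-5)^2·P(S=s)
 = 9·1/6 + 4·1/6 + 1·1/6 + 0·1/6 + 1·1/6 + 4·1/6
 = 3/2 + 2/3 + 1/6 + 0 + 1/6 + 2/3
 = 19/6

3.1667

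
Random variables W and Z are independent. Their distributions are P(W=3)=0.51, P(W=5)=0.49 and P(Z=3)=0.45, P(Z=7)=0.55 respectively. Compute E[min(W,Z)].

E[min(W,Z)] = Σ_w Σ_z min(w,z) · P(W=w)P(Z=z)
 = 3·0.2295 + 3·0.2805 + 3·0.2205 + 5·0.2695
 = 0.6885 + 0.8415 + 0.6615 + 1.3475
 = 3.539

3.539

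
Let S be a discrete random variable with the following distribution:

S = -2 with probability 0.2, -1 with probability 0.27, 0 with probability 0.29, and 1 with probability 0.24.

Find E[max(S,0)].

0.24

E[max(S,0)] = Σ max(s,0)·P(S=s)
 = 0·0.2 + 0·0.27 + 0·0.29 + 1·0.24
 = 0 + 0 + 0 + 0.24
 = 0.24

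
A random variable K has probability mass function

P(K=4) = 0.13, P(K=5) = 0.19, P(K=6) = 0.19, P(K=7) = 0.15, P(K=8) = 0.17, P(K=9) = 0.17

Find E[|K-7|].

1.47

E[|K-7|] = Σ |k-7|·P(K=k)
 = 3·0.13 + 2·0.19 + 1·0.19 + 0·0.15 + 1·0.17 + 2·0.17
 = 0.39 + 0.38 + 0.19 + 0 + 0.17 + 0.34
 = 1.47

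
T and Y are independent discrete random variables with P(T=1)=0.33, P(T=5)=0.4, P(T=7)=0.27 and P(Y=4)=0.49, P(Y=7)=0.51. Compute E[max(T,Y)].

E[max(T,Y)] = Σ_t Σ_y max(t,y) · P(T=t)P(Y=y)
 = 4·0.1617 + 7·0.1683 + 5·0.196 + 7·0.204 + 7·0.1323 + 7·0.1377
 = 0.6468 + 1.1781 + 0.98 + 1.428 + 0.9261 + 0.9639
 = 6.1229

6.1229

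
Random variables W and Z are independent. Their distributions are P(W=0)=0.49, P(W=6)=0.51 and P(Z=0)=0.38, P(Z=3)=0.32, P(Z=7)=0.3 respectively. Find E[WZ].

9.3636

E[WZ] = Σ_w Σ_z wz · P(W=w)P(Z=z)
 = 0·0.1862 + 0·0.1568 + 0·0.147 + 0·0.1938 + 18·0.1632 + 42·0.153
 = 0 + 0 + 0 + 0 + 2.9376 + 6.426
 = 9.3636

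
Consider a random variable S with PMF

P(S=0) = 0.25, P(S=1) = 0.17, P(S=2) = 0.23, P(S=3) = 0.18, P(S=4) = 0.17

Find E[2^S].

5.67

E[2^S] = Σ 2^s·P(S=s)
 = 1·0.25 + 2·0.17 + 4·0.23 + 8·0.18 + 16·0.17
 = 0.25 + 0.34 + 0.92 + 1.44 + 2.72
 = 5.67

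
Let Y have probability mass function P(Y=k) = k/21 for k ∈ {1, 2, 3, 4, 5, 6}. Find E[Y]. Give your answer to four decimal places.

E[Y] = Σ y·P(Y=y)
 = 1·1/21 + 2·2/21 + 3·1/7 + 4·4/21 + 5·5/21 + 6·2/7
 = 1/21 + 4/21 + 3/7 + 16/21 + 25/21 + 12/7
 = 13/3

4.3333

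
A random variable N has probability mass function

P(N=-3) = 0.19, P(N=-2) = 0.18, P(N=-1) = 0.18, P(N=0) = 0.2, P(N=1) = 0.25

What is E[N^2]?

E[N^2] = Σ n^2·P(N=n)
 = 9·0.19 + 4·0.18 + 1·0.18 + 0·0.2 + 1·0.25
 = 1.71 + 0.72 + 0.18 + 0 + 0.25
 = 2.86

2.86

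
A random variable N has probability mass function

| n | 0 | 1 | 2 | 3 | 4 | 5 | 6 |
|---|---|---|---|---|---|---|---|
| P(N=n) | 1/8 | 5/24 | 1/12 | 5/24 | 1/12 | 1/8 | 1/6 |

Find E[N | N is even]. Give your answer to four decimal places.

P(N is even) = 1/8 + 1/12 + 1/12 + 1/6 = 11/24.
E[N | N is even] = [0·1/8 + 2·1/12 + 4·1/12 + 6·1/6] / (11/24)
 = 3/2 / (11/24)
 = 36/11

3.2727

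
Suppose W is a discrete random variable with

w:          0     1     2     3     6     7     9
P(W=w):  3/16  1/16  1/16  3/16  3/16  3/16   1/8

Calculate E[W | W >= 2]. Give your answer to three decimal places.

P(W >= 2) = 1/16 + 3/16 + 3/16 + 3/16 + 1/8 = 3/4.
E[W | W >= 2] = [2·1/16 + 3·3/16 + 6·3/16 + 7·3/16 + 9·1/8] / (3/4)
 = 17/4 / (3/4)
 = 17/3

5.667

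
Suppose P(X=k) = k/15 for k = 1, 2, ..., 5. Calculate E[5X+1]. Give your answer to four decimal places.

E[5X+1] = Σ (5x+1)·P(X=x)
 = 6·1/15 + 11·2/15 + 16·1/5 + 21·4/15 + 26·1/3
 = 2/5 + 22/15 + 16/5 + 28/5 + 26/3
 = 58/3

19.3333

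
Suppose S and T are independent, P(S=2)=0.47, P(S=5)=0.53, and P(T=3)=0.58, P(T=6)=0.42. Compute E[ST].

E[ST] = Σ_s Σ_t st · P(S=s)P(T=t)
 = 6·0.2726 + 12·0.1974 + 15·0.3074 + 30·0.2226
 = 1.6356 + 2.3688 + 4.611 + 6.678
 = 15.2934

15.2934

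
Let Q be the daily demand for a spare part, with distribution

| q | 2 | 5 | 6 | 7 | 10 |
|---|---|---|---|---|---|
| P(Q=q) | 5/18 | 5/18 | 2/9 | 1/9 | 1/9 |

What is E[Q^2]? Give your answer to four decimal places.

32.6111

E[Q^2] = Σ q^2·P(Q=q)
 = 4·5/18 + 25·5/18 + 36·2/9 + 49·1/9 + 100·1/9
 = 10/9 + 125/18 + 8 + 49/9 + 100/9
 = 587/18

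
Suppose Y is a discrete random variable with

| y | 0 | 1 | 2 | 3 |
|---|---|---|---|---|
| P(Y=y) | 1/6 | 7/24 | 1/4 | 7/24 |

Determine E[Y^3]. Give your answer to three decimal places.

10.167

E[Y^3] = Σ y^3·P(Y=y)
 = 0·1/6 + 1·7/24 + 8·1/4 + 27·7/24
 = 0 + 7/24 + 2 + 63/8
 = 61/6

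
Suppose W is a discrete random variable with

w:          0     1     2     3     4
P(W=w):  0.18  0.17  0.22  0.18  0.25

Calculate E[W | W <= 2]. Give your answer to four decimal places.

1.0702

P(W <= 2) = 0.18 + 0.17 + 0.22 = 0.57.
E[W | W <= 2] = [0·0.18 + 1·0.17 + 2·0.22] / 0.57
 = 0.61 / 0.57
 = 61/57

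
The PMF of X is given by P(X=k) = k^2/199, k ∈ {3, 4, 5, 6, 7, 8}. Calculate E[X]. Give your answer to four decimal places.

6.4673

E[X] = Σ x·P(X=x)
 = 3·9/199 + 4·16/199 + 5·25/199 + 6·36/199 + 7·49/199 + 8·64/199
 = 27/199 + 64/199 + 125/199 + 216/199 + 343/199 + 512/199
 = 1287/199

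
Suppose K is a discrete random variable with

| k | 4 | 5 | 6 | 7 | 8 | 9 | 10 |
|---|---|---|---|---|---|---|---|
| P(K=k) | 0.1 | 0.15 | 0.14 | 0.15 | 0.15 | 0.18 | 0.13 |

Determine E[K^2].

54.92

E[K^2] = Σ k^2·P(K=k)
 = 16·0.1 + 25·0.15 + 36·0.14 + 49·0.15 + 64·0.15 + 81·0.18 + 100·0.13
 = 1.6 + 3.75 + 5.04 + 7.35 + 9.6 + 14.58 + 13
 = 54.92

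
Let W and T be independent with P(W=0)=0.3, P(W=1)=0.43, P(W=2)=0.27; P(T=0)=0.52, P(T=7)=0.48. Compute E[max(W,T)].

E[max(W,T)] = Σ_w Σ_t max(w,t) · P(W=w)P(T=t)
 = 0·0.156 + 7·0.144 + 1·0.2236 + 7·0.2064 + 2·0.1404 + 7·0.1296
 = 0 + 1.008 + 0.2236 + 1.4448 + 0.2808 + 0.9072
 = 3.8644

3.8644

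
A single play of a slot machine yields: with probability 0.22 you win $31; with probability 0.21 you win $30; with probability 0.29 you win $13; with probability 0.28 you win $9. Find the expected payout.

E[payout] = 31·0.22 + 30·0.21 + 13·0.29 + 9·0.28
 = 6.82 + 6.3 + 3.77 + 2.52
 = 19.41

19.41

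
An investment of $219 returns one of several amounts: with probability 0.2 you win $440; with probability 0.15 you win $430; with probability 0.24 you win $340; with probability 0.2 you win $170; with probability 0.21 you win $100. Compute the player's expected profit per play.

70.1

E[payout] = 440·0.2 + 430·0.15 + 340·0.24 + 170·0.2 + 100·0.21
 = 88 + 64.5 + 81.6 + 34 + 21
 = 289.1
Net = 289.1 - 219 = 70.1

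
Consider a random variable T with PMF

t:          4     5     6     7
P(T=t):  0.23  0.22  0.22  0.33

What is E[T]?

5.65

E[T] = Σ t·P(T=t)
 = 4·0.23 + 5·0.22 + 6·0.22 + 7·0.33
 = 0.92 + 1.1 + 1.32 + 2.31
 = 5.65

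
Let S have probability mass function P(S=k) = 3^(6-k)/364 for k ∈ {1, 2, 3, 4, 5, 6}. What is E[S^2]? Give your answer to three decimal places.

2.926

E[S^2] = Σ s^2·P(S=s)
 = 1·243/364 + 4·81/364 + 9·27/364 + 16·9/364 + 25·3/364 + 36·1/364
 = 243/364 + 81/91 + 243/364 + 36/91 + 75/364 + 9/91
 = 1065/364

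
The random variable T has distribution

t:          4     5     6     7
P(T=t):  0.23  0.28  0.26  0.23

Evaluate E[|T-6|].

0.97

E[|T-6|] = Σ |t-6|·P(T=t)
 = 2·0.23 + 1·0.28 + 0·0.26 + 1·0.23
 = 0.46 + 0.28 + 0 + 0.23
 = 0.97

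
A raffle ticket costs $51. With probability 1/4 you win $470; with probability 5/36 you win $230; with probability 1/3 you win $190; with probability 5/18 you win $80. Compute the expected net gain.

E[payout] = 470·1/4 + 230·5/36 + 190·1/3 + 80·5/18
 = 235/2 + 575/18 + 190/3 + 200/9
 = 235
Net = 235 - 51 = 184

184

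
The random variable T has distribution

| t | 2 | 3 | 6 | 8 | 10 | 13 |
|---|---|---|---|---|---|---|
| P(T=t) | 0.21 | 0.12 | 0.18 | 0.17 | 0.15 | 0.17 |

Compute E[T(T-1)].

E[T(T-1)] = Σ t(t-1)·P(T=t)
 = 2·0.21 + 6·0.12 + 30·0.18 + 56·0.17 + 90·0.15 + 156·0.17
 = 0.42 + 0.72 + 5.4 + 9.52 + 13.5 + 26.52
 = 56.08

56.08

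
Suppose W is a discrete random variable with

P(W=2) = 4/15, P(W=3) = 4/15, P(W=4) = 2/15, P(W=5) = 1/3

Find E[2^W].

16

E[2^W] = Σ 2^w·P(W=w)
 = 4·4/15 + 8·4/15 + 16·2/15 + 32·1/3
 = 16/15 + 32/15 + 32/15 + 32/3
 = 16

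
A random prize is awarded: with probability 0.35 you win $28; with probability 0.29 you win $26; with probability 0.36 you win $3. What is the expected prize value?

18.42

E[payout] = 28·0.35 + 26·0.29 + 3·0.36
 = 9.8 + 7.54 + 1.08
 = 18.42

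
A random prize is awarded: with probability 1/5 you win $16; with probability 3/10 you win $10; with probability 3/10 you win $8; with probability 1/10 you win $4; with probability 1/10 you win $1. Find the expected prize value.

9.1

E[payout] = 16·1/5 + 10·3/10 + 8·3/10 + 4·1/10 + 1·1/10
 = 16/5 + 3 + 12/5 + 2/5 + 1/10
 = 91/10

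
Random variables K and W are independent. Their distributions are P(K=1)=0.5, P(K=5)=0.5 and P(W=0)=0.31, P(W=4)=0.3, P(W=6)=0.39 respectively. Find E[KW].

10.62

E[KW] = Σ_k Σ_w kw · P(K=k)P(W=w)
 = 0·0.155 + 4·0.15 + 6·0.195 + 0·0.155 + 20·0.15 + 30·0.195
 = 0 + 0.6 + 1.17 + 0 + 3 + 5.85
 = 10.62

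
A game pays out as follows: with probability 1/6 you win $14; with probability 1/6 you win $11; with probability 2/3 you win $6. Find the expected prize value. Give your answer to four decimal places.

E[payout] = 14·1/6 + 11·1/6 + 6·2/3
 = 7/3 + 11/6 + 4
 = 49/6

8.1667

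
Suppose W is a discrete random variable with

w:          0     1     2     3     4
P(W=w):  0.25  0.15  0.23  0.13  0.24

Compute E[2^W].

6.35

E[2^W] = Σ 2^w·P(W=w)
 = 1·0.25 + 2·0.15 + 4·0.23 + 8·0.13 + 16·0.24
 = 0.25 + 0.3 + 0.92 + 1.04 + 3.84
 = 6.35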